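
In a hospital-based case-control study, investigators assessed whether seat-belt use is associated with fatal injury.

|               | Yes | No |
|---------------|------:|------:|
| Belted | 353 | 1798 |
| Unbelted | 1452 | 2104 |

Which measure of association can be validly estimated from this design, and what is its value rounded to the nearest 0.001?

Cells: a = 353, b = 1798, c = 1452, d = 2104.
This is a hospital-based case-control study: participants were sampled on outcome status, so risks in the source population cannot be estimated directly — relative risk is not valid here. The odds ratio is the appropriate measure.
OR = (a·d)/(b·c) = (353 × 2104) / (1798 × 1452) = 742712 / 2610696 = 0.28449

0.284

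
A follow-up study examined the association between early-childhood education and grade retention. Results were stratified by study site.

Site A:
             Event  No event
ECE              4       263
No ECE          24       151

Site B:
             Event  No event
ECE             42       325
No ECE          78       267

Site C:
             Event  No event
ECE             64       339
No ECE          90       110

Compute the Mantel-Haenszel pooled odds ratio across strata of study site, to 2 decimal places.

0.29

OR_MH = Σ(aᵢdᵢ/nᵢ) / Σ(bᵢcᵢ/nᵢ), where nᵢ is the stratum total.
Stratum 1 (Site A): n = 442; a·d/n = 4·151/442 = 1.3665; b·c/n = 263·24/442 = 14.2805
Stratum 2 (Site B): n = 712; a·d/n = 42·267/712 = 15.7500; b·c/n = 325·78/712 = 35.6039
Stratum 3 (Site C): n = 603; a·d/n = 64·110/603 = 11.6750; b·c/n = 339·90/603 = 50.5970
OR_MH = (1.3665 + 15.7500 + 11.6750) / (14.2805 + 35.6039 + 50.5970) = 28.7915 / 100.4815 = 0.28654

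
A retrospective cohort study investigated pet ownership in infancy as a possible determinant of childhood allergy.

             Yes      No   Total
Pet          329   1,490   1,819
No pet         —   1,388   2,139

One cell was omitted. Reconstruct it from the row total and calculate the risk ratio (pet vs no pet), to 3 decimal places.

The missing cell is in the unexposed row: 2139 − 1388 = 751.
So a = 329, b = 1490, c = 751, d = 1388.
RR = [a/(a+b)] / [c/(c+d)] = (329/1819) / (751/2139) = 0.18087/0.35110 = 0.51515

0.515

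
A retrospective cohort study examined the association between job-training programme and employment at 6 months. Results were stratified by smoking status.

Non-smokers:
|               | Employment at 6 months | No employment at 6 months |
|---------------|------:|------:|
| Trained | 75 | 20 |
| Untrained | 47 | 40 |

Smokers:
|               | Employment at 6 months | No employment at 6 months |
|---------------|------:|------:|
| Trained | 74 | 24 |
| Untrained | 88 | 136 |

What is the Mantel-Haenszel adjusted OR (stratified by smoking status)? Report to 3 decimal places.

OR_MH = Σ(aᵢdᵢ/nᵢ) / Σ(bᵢcᵢ/nᵢ), where nᵢ is the stratum total.
Stratum 1 (Non-smokers): n = 182; a·d/n = 75·40/182 = 16.4835; b·c/n = 20·47/182 = 5.1648
Stratum 2 (Smokers): n = 322; a·d/n = 74·136/322 = 31.2547; b·c/n = 24·88/322 = 6.5590
OR_MH = (16.4835 + 31.2547) / (5.1648 + 6.5590) = 47.7382 / 11.7238 = 4.07189

4.072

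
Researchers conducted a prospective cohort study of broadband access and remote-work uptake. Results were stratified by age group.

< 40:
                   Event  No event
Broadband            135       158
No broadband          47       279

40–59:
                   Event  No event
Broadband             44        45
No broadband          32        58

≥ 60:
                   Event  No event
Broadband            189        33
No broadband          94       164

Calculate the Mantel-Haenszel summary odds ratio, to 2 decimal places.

OR_MH = Σ(aᵢdᵢ/nᵢ) / Σ(bᵢcᵢ/nᵢ), where nᵢ is the stratum total.
Stratum 1 (< 40): n = 619; a·d/n = 135·279/619 = 60.8481; b·c/n = 158·47/619 = 11.9968
Stratum 2 (40–59): n = 179; a·d/n = 44·58/179 = 14.2570; b·c/n = 45·32/179 = 8.0447
Stratum 3 (≥ 60): n = 480; a·d/n = 189·164/480 = 64.5750; b·c/n = 33·94/480 = 6.4625
OR_MH = (60.8481 + 14.2570 + 64.5750) / (11.9968 + 8.0447 + 6.4625) = 139.6801 / 26.5040 = 5.27016

5.27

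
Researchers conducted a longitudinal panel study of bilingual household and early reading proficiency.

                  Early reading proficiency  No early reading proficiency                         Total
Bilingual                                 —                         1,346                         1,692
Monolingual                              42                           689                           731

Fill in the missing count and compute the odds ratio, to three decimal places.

4.217

The missing cell is in the exposed row: 1692 − 1346 = 346.
So a = 346, b = 1346, c = 42, d = 689.
OR = (a·d)/(b·c) = (346 × 689) / (1346 × 42) = 238394 / 56532 = 4.21697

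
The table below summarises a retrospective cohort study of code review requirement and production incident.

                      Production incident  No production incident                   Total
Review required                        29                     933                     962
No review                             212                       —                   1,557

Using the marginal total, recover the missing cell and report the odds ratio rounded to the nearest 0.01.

The missing cell is in the unexposed row: 1557 − 212 = 1345.
So a = 29, b = 933, c = 212, d = 1345.
OR = (a·d)/(b·c) = (29 × 1345) / (933 × 212) = 39005 / 197796 = 0.19720

0.20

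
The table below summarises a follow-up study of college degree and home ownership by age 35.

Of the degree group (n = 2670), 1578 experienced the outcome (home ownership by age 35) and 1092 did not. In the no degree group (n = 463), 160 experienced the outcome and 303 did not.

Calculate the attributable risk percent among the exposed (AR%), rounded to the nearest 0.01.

From the description: a = 1578, b = 1092, c = 160, d = 303.
Risk in exposed = 1578/2670 = 0.59101; risk in unexposed = 160/463 = 0.34557.
RR = 0.59101/0.34557 = 1.71024
AR% = (RR − 1)/RR × 100 = (1.71024 − 1)/1.71024 × 100 = 41.5286%

41.53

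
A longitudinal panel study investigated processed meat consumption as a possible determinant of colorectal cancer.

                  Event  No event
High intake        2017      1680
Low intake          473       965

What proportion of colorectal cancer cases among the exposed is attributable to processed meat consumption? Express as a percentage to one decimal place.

39.7

Cells: a = 2017, b = 1680, c = 473, d = 965.
Risk in exposed = 2017/3697 = 0.54558; risk in unexposed = 473/1438 = 0.32893.
RR = 0.54558/0.32893 = 1.65865
AR% = (RR − 1)/RR × 100 = (1.65865 − 1)/1.65865 × 100 = 39.7099%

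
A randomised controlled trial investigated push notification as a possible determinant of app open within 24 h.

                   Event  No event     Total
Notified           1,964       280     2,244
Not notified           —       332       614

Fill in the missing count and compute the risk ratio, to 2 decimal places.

The missing cell is in the unexposed row: 614 − 332 = 282.
So a = 1964, b = 280, c = 282, d = 332.
RR = [a/(a+b)] / [c/(c+d)] = (1964/2244) / (282/614) = 0.87522/0.45928 = 1.90563

1.91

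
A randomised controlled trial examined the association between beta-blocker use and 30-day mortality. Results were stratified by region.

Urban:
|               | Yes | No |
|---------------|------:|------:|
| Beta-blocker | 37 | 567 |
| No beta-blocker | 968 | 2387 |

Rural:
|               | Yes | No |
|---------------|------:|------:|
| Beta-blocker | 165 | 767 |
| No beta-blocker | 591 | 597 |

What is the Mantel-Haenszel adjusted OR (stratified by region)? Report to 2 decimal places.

OR_MH = Σ(aᵢdᵢ/nᵢ) / Σ(bᵢcᵢ/nᵢ), where nᵢ is the stratum total.
Stratum 1 (Urban): n = 3959; a·d/n = 37·2387/3959 = 22.3084; b·c/n = 567·968/3959 = 138.6350
Stratum 2 (Rural): n = 2120; a·d/n = 165·597/2120 = 46.4646; b·c/n = 767·591/2120 = 213.8193
OR_MH = (22.3084 + 46.4646) / (138.6350 + 213.8193) = 68.7730 / 352.4543 = 0.19513

0.20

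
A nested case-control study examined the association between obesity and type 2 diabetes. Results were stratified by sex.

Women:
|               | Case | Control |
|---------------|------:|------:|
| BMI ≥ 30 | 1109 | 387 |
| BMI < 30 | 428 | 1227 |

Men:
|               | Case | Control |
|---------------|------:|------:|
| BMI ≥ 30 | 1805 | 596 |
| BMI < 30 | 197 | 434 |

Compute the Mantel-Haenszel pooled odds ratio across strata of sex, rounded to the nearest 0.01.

OR_MH = Σ(aᵢdᵢ/nᵢ) / Σ(bᵢcᵢ/nᵢ), where nᵢ is the stratum total.
Stratum 1 (Women): n = 3151; a·d/n = 1109·1227/3151 = 431.8448; b·c/n = 387·428/3151 = 52.5662
Stratum 2 (Men): n = 3032; a·d/n = 1805·434/3032 = 258.3674; b·c/n = 596·197/3032 = 38.7243
OR_MH = (431.8448 + 258.3674) / (52.5662 + 38.7243) = 690.2122 / 91.2904 = 7.56062

7.56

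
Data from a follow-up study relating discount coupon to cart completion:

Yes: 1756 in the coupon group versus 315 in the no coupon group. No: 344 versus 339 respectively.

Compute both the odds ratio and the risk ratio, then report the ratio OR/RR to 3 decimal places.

3.164

From the description: a = 1756, b = 344, c = 315, d = 339.
OR = (1756·339)/(344·315) = 595284/108360 = 5.49358
Risk in exposed = 1756/2100 = 0.83619; risk in unexposed = 315/654 = 0.48165; RR = 1.73609
OR/RR = 5.49358 / 1.73609 = 3.16434
The outcome is not rare, so the OR lies further from 1 than the RR.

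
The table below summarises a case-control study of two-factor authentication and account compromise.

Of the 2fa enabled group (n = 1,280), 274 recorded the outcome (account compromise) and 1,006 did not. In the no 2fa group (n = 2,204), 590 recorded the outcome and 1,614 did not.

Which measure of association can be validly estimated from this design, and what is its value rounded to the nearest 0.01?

From the description: a = 274, b = 1006, c = 590, d = 1614.
This is a case-control study: participants were sampled on outcome status, so risks in the source population cannot be estimated directly — relative risk is not valid here. The odds ratio is the appropriate measure.
OR = (a·d)/(b·c) = (274 × 1614) / (1006 × 590) = 442236 / 593540 = 0.74508

0.75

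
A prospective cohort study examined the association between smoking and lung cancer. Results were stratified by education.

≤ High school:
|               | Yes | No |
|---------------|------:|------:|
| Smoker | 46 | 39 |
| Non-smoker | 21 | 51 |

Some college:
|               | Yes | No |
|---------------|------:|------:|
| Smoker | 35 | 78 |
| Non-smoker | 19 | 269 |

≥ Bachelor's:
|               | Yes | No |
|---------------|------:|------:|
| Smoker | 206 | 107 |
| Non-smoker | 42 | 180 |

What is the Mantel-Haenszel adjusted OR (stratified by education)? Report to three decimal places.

OR_MH = Σ(aᵢdᵢ/nᵢ) / Σ(bᵢcᵢ/nᵢ), where nᵢ is the stratum total.
Stratum 1 (≤ High school): n = 157; a·d/n = 46·51/157 = 14.9427; b·c/n = 39·21/157 = 5.2166
Stratum 2 (Some college): n = 401; a·d/n = 35·269/401 = 23.4788; b·c/n = 78·19/401 = 3.6958
Stratum 3 (≥ Bachelor's): n = 535; a·d/n = 206·180/535 = 69.3084; b·c/n = 107·42/535 = 8.4000
OR_MH = (14.9427 + 23.4788 + 69.3084) / (5.2166 + 3.6958 + 8.4000) = 107.7299 / 17.3123 = 6.22273

6.223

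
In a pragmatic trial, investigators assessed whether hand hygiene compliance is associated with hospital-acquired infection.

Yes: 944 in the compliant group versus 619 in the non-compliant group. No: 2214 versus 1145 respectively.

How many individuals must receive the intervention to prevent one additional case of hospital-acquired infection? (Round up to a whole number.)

20

Risk in treated group = 944/3158 = 0.29892; risk in control = 619/1764 = 0.35091.
Absolute risk reduction = 0.35091 − 0.29892 = 0.05198
NNT = 1 / ARR = 1 / 0.05198 = 19.237 → round up → 20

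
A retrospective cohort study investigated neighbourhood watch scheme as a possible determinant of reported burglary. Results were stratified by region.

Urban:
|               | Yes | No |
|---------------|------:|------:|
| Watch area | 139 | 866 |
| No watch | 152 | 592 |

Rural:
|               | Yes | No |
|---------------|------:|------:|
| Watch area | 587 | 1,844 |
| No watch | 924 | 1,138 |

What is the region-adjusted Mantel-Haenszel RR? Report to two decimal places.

RR_MH = Σ(aᵢ·n₀ᵢ/nᵢ) / Σ(cᵢ·n₁ᵢ/nᵢ), with n₁ᵢ = aᵢ+bᵢ (exposed), n₀ᵢ = cᵢ+dᵢ (unexposed), nᵢ = n₁ᵢ+n₀ᵢ.
Stratum 1 (Urban): n₁ = 1005, n₀ = 744, n = 1749; a·n₀/n = 139·744/1749 = 59.1286; c·n₁/n = 152·1005/1749 = 87.3413
Stratum 2 (Rural): n₁ = 2431, n₀ = 2062, n = 4493; a·n₀/n = 587·2062/4493 = 269.3955; c·n₁/n = 924·2431/4493 = 499.9430
RR_MH = (59.1286 + 269.3955) / (87.3413 + 499.9430) = 328.5241 / 587.2844 = 0.55940

0.56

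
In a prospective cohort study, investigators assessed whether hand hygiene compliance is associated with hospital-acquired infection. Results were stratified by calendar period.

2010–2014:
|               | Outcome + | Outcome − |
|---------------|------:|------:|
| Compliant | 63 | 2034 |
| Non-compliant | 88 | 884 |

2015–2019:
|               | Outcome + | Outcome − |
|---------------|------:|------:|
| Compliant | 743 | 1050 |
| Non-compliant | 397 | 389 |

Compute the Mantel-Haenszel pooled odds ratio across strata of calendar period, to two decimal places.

0.59

OR_MH = Σ(aᵢdᵢ/nᵢ) / Σ(bᵢcᵢ/nᵢ), where nᵢ is the stratum total.
Stratum 1 (2010–2014): n = 3069; a·d/n = 63·884/3069 = 18.1466; b·c/n = 2034·88/3069 = 58.3226
Stratum 2 (2015–2019): n = 2579; a·d/n = 743·389/2579 = 112.0694; b·c/n = 1050·397/2579 = 161.6324
OR_MH = (18.1466 + 112.0694) / (58.3226 + 161.6324) = 130.2160 / 219.9550 = 0.59201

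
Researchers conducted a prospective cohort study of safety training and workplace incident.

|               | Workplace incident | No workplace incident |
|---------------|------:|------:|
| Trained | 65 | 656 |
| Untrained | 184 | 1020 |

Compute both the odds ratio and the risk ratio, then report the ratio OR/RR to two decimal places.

0.93

Cells: a = 65, b = 656, c = 184, d = 1020.
OR = (65·1020)/(656·184) = 66300/120704 = 0.54928
Risk in exposed = 65/721 = 0.09015; risk in unexposed = 184/1204 = 0.15282; RR = 0.58991
OR/RR = 0.54928 / 0.58991 = 0.93112
The outcome is not rare, so the OR lies further from 1 than the RR.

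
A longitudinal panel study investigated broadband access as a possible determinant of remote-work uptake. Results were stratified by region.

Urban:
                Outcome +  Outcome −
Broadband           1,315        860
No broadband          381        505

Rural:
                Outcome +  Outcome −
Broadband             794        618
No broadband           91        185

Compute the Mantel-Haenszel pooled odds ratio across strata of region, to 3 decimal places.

2.166

OR_MH = Σ(aᵢdᵢ/nᵢ) / Σ(bᵢcᵢ/nᵢ), where nᵢ is the stratum total.
Stratum 1 (Urban): n = 3061; a·d/n = 1315·505/3061 = 216.9471; b·c/n = 860·381/3061 = 107.0434
Stratum 2 (Rural): n = 1688; a·d/n = 794·185/1688 = 87.0201; b·c/n = 618·91/1688 = 33.3164
OR_MH = (216.9471 + 87.0201) / (107.0434 + 33.3164) = 303.9672 / 140.3598 = 2.16563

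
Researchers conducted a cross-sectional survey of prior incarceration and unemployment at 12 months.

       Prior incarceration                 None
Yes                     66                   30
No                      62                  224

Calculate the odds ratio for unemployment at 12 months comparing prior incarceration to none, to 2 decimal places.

7.95

Reading the table with exposure as columns: a = 66 (Prior incarceration, case), b = 62 (Prior incarceration, non-case), c = 30 (None, case), d = 224.
OR = (a·d)/(b·c) = (66 × 224) / (62 × 30) = 14784 / 1860 = 7.94839
The odds of unemployment at 12 months are about 7.95 times as high in the prior incarceration group.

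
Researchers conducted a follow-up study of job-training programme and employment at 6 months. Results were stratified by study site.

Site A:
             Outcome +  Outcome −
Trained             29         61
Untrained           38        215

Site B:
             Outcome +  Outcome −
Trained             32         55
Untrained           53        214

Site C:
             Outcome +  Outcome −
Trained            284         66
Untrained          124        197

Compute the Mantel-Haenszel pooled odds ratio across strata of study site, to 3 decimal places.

4.447

OR_MH = Σ(aᵢdᵢ/nᵢ) / Σ(bᵢcᵢ/nᵢ), where nᵢ is the stratum total.
Stratum 1 (Site A): n = 343; a·d/n = 29·215/343 = 18.1778; b·c/n = 61·38/343 = 6.7580
Stratum 2 (Site B): n = 354; a·d/n = 32·214/354 = 19.3446; b·c/n = 55·53/354 = 8.2345
Stratum 3 (Site C): n = 671; a·d/n = 284·197/671 = 83.3800; b·c/n = 66·124/671 = 12.1967
OR_MH = (18.1778 + 19.3446 + 83.3800) / (6.7580 + 8.2345 + 12.1967) = 120.9025 / 27.1892 = 4.44671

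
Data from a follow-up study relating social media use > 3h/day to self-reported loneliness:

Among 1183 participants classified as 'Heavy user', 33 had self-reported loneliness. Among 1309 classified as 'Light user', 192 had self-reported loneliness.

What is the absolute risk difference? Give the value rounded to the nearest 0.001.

From the description: a = 33, b = 1150, c = 192, d = 1117.
Risk in exposed = 33/1183 = 0.027895; risk in unexposed = 192/1309 = 0.146677.
Risk difference = 0.027895 − 0.146677 = -0.118782

-0.119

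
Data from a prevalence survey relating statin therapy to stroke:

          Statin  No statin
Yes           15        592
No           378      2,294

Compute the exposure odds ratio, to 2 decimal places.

0.15

Reading the table with exposure as columns: a = 15 (Statin, case), b = 378 (Statin, non-case), c = 592 (No statin, case), d = 2294.
OR = (a·d)/(b·c) = (15 × 2294) / (378 × 592) = 34410 / 223776 = 0.15377
Exposure is associated with lower odds of stroke (OR = 0.15 < 1).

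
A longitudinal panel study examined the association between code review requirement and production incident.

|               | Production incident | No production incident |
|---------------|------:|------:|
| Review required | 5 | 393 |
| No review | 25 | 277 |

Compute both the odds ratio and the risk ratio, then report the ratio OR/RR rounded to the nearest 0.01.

Cells: a = 5, b = 393, c = 25, d = 277.
OR = (5·277)/(393·25) = 1385/9825 = 0.14097
Risk in exposed = 5/398 = 0.01256; risk in unexposed = 25/302 = 0.08278; RR = 0.15176
OR/RR = 0.14097 / 0.15176 = 0.92889
The outcome is rare in both groups, so OR ≈ RR (ratio near 1).

0.93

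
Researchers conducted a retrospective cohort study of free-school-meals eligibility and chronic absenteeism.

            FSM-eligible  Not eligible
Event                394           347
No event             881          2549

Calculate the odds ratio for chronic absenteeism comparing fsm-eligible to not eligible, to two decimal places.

3.29

Reading the table with exposure as columns: a = 394 (FSM-eligible, case), b = 881 (FSM-eligible, non-case), c = 347 (Not eligible, case), d = 2549.
OR = (a·d)/(b·c) = (394 × 2549) / (881 × 347) = 1004306 / 305707 = 3.28519
The odds of chronic absenteeism are about 3.29 times as high in the fsm-eligible group.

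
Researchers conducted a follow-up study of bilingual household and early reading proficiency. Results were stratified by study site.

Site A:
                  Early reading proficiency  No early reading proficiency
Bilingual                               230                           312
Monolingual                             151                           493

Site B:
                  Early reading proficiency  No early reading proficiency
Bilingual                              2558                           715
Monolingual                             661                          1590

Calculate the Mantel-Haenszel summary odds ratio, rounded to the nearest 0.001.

OR_MH = Σ(aᵢdᵢ/nᵢ) / Σ(bᵢcᵢ/nᵢ), where nᵢ is the stratum total.
Stratum 1 (Site A): n = 1186; a·d/n = 230·493/1186 = 95.6071; b·c/n = 312·151/1186 = 39.7234
Stratum 2 (Site B): n = 5524; a·d/n = 2558·1590/5524 = 736.2817; b·c/n = 715·661/5524 = 85.5567
OR_MH = (95.6071 + 736.2817) / (39.7234 + 85.5567) = 831.8888 / 125.2801 = 6.64023

6.640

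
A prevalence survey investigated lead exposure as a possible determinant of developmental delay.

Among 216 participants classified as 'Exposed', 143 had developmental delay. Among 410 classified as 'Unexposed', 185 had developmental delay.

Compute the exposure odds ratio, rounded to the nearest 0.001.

From the description: a = 143, b = 73, c = 185, d = 225.
OR = (a·d)/(b·c) = (143 × 225) / (73 × 185) = 32175 / 13505 = 2.38245
The odds of developmental delay are about 2.38 times as high in the exposed group.

2.382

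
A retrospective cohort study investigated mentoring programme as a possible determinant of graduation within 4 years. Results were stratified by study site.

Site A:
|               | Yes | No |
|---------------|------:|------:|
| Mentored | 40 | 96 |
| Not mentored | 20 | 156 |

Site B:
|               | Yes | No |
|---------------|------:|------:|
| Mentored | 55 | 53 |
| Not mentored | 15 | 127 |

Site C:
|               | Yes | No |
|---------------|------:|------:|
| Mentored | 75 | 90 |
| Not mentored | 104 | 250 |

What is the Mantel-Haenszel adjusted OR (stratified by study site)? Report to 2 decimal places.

OR_MH = Σ(aᵢdᵢ/nᵢ) / Σ(bᵢcᵢ/nᵢ), where nᵢ is the stratum total.
Stratum 1 (Site A): n = 312; a·d/n = 40·156/312 = 20.0000; b·c/n = 96·20/312 = 6.1538
Stratum 2 (Site B): n = 250; a·d/n = 55·127/250 = 27.9400; b·c/n = 53·15/250 = 3.1800
Stratum 3 (Site C): n = 519; a·d/n = 75·250/519 = 36.1272; b·c/n = 90·104/519 = 18.0347
OR_MH = (20.0000 + 27.9400 + 36.1272) / (6.1538 + 3.1800 + 18.0347) = 84.0672 / 27.3685 = 3.07167

3.07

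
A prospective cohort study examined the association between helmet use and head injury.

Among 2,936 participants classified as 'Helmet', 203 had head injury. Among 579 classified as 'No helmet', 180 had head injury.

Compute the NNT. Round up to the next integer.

5

Risk in treated group = 203/2936 = 0.06914; risk in control = 180/579 = 0.31088.
Absolute risk reduction = 0.31088 − 0.06914 = 0.24174
NNT = 1 / ARR = 1 / 0.24174 = 4.137 → round up → 5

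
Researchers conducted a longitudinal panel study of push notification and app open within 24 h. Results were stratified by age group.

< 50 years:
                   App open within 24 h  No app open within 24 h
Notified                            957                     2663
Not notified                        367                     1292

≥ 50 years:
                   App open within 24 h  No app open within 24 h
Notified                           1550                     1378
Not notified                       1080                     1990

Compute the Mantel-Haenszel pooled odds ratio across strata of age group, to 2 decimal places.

OR_MH = Σ(aᵢdᵢ/nᵢ) / Σ(bᵢcᵢ/nᵢ), where nᵢ is the stratum total.
Stratum 1 (< 50 years): n = 5279; a·d/n = 957·1292/5279 = 234.2194; b·c/n = 2663·367/5279 = 185.1337
Stratum 2 (≥ 50 years): n = 5998; a·d/n = 1550·1990/5998 = 514.2548; b·c/n = 1378·1080/5998 = 248.1227
OR_MH = (234.2194 + 514.2548) / (185.1337 + 248.1227) = 748.4741 / 433.2564 = 1.72755

1.73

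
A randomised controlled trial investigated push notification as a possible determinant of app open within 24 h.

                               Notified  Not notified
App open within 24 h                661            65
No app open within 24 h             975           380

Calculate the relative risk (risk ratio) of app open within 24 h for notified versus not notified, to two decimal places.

2.77

Reading the table with exposure as columns: a = 661 (Notified, case), b = 975 (Notified, non-case), c = 65 (Not notified, case), d = 380.
Risk in exposed = 661/1636 = 0.40403; risk in unexposed = 65/445 = 0.14607.
RR = 0.40403 / 0.14607 = 2.76608
The risk among the exposed is 2.77 times that among the unexposed.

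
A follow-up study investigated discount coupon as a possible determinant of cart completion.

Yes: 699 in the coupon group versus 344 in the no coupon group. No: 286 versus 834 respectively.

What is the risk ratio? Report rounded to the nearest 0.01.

2.43

From the description: a = 699, b = 286, c = 344, d = 834.
Risk in exposed = 699/985 = 0.70964; risk in unexposed = 344/1178 = 0.29202.
RR = 0.70964 / 0.29202 = 2.43012
The risk among the exposed is 2.43 times that among the unexposed.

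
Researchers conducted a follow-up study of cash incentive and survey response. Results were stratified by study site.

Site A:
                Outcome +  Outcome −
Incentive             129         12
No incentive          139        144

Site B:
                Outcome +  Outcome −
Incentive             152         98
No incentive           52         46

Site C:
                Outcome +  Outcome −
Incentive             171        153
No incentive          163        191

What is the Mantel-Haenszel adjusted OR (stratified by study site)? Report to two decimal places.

OR_MH = Σ(aᵢdᵢ/nᵢ) / Σ(bᵢcᵢ/nᵢ), where nᵢ is the stratum total.
Stratum 1 (Site A): n = 424; a·d/n = 129·144/424 = 43.8113; b·c/n = 12·139/424 = 3.9340
Stratum 2 (Site B): n = 348; a·d/n = 152·46/348 = 20.0920; b·c/n = 98·52/348 = 14.6437
Stratum 3 (Site C): n = 678; a·d/n = 171·191/678 = 48.1726; b·c/n = 153·163/678 = 36.7832
OR_MH = (43.8113 + 20.0920 + 48.1726) / (3.9340 + 14.6437 + 36.7832) = 112.0758 / 55.3608 = 2.02446

2.02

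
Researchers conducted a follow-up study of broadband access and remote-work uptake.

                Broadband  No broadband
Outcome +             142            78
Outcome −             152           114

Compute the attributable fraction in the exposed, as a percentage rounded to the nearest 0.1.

Reading the table with exposure as columns: a = 142 (Broadband, case), b = 152 (Broadband, non-case), c = 78 (No broadband, case), d = 114.
Risk in exposed = 142/294 = 0.48299; risk in unexposed = 78/192 = 0.40625.
RR = 0.48299/0.40625 = 1.18891
AR% = (RR − 1)/RR × 100 = (1.18891 − 1)/1.18891 × 100 = 15.8891%

15.9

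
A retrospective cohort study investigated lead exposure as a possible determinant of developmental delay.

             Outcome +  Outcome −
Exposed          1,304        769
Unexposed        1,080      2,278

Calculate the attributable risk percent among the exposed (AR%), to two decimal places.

Cells: a = 1304, b = 769, c = 1080, d = 2278.
Risk in exposed = 1304/2073 = 0.62904; risk in unexposed = 1080/3358 = 0.32162.
RR = 0.62904/0.32162 = 1.95585
AR% = (RR − 1)/RR × 100 = (1.95585 − 1)/1.95585 × 100 = 48.8713%

48.87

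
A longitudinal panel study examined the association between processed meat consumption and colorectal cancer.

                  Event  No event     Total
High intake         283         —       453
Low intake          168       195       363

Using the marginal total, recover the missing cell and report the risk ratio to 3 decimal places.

The missing cell is in the exposed row: 453 − 283 = 170.
So a = 283, b = 170, c = 168, d = 195.
RR = [a/(a+b)] / [c/(c+d)] = (283/453) / (168/363) = 0.62472/0.46281 = 1.34985

1.350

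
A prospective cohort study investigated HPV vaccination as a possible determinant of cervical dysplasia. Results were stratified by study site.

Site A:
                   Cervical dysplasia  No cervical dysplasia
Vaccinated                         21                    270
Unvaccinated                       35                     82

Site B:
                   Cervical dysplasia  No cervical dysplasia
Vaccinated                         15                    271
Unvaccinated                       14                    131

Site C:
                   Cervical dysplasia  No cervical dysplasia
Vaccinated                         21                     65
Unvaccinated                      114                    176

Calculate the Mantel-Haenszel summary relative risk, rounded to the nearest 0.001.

0.452

RR_MH = Σ(aᵢ·n₀ᵢ/nᵢ) / Σ(cᵢ·n₁ᵢ/nᵢ), with n₁ᵢ = aᵢ+bᵢ (exposed), n₀ᵢ = cᵢ+dᵢ (unexposed), nᵢ = n₁ᵢ+n₀ᵢ.
Stratum 1 (Site A): n₁ = 291, n₀ = 117, n = 408; a·n₀/n = 21·117/408 = 6.0221; c·n₁/n = 35·291/408 = 24.9632
Stratum 2 (Site B): n₁ = 286, n₀ = 145, n = 431; a·n₀/n = 15·145/431 = 5.0464; c·n₁/n = 14·286/431 = 9.2900
Stratum 3 (Site C): n₁ = 86, n₀ = 290, n = 376; a·n₀/n = 21·290/376 = 16.1968; c·n₁/n = 114·86/376 = 26.0745
RR_MH = (6.0221 + 5.0464 + 16.1968) / (24.9632 + 9.2900 + 26.0745) = 27.2653 / 60.3277 = 0.45195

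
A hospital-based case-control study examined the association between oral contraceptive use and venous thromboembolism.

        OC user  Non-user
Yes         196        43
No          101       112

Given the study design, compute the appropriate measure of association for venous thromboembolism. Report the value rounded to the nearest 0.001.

5.055

Reading the table with exposure as columns: a = 196 (OC user, case), b = 101 (OC user, non-case), c = 43 (Non-user, case), d = 112.
This is a hospital-based case-control study: participants were sampled on outcome status, so risks in the source population cannot be estimated directly — relative risk is not valid here. The odds ratio is the appropriate measure.
OR = (a·d)/(b·c) = (196 × 112) / (101 × 43) = 21952 / 4343 = 5.05457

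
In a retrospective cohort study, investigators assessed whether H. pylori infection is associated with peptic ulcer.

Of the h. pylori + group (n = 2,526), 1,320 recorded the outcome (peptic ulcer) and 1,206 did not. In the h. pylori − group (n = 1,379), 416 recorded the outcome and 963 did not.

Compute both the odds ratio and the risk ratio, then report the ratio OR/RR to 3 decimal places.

From the description: a = 1320, b = 1206, c = 416, d = 963.
OR = (1320·963)/(1206·416) = 1271160/501696 = 2.53373
Risk in exposed = 1320/2526 = 0.52257; risk in unexposed = 416/1379 = 0.30167; RR = 1.73225
OR/RR = 2.53373 / 1.73225 = 1.46268
The outcome is not rare, so the OR lies further from 1 than the RR.

1.463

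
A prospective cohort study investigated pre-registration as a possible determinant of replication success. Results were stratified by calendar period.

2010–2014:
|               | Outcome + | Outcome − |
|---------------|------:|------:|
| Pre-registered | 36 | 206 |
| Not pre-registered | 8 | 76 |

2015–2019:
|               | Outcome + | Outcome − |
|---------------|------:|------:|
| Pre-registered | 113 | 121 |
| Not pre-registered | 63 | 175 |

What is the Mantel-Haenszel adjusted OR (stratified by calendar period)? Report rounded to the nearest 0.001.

2.371

OR_MH = Σ(aᵢdᵢ/nᵢ) / Σ(bᵢcᵢ/nᵢ), where nᵢ is the stratum total.
Stratum 1 (2010–2014): n = 326; a·d/n = 36·76/326 = 8.3926; b·c/n = 206·8/326 = 5.0552
Stratum 2 (2015–2019): n = 472; a·d/n = 113·175/472 = 41.8962; b·c/n = 121·63/472 = 16.1504
OR_MH = (8.3926 + 41.8962) / (5.0552 + 16.1504) = 50.2888 / 21.2056 = 2.37148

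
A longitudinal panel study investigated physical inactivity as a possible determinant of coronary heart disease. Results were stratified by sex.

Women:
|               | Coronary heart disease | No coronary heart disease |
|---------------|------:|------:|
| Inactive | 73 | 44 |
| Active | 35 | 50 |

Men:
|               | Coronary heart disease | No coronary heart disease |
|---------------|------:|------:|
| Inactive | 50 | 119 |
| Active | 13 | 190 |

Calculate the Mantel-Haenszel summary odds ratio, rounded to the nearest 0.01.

OR_MH = Σ(aᵢdᵢ/nᵢ) / Σ(bᵢcᵢ/nᵢ), where nᵢ is the stratum total.
Stratum 1 (Women): n = 202; a·d/n = 73·50/202 = 18.0693; b·c/n = 44·35/202 = 7.6238
Stratum 2 (Men): n = 372; a·d/n = 50·190/372 = 25.5376; b·c/n = 119·13/372 = 4.1586
OR_MH = (18.0693 + 25.5376) / (7.6238 + 4.1586) = 43.6069 / 11.7824 = 3.70103

3.70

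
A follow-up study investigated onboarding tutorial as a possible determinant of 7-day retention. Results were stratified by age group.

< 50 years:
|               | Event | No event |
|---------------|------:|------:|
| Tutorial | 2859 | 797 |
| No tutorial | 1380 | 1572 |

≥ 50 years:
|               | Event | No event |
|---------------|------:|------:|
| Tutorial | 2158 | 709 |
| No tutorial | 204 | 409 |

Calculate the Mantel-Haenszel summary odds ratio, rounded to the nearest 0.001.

OR_MH = Σ(aᵢdᵢ/nᵢ) / Σ(bᵢcᵢ/nᵢ), where nᵢ is the stratum total.
Stratum 1 (< 50 years): n = 6608; a·d/n = 2859·1572/6608 = 680.1374; b·c/n = 797·1380/6608 = 166.4437
Stratum 2 (≥ 50 years): n = 3480; a·d/n = 2158·409/3480 = 253.6270; b·c/n = 709·204/3480 = 41.5621
OR_MH = (680.1374 + 253.6270) / (166.4437 + 41.5621) = 933.7644 / 208.0058 = 4.48913

4.489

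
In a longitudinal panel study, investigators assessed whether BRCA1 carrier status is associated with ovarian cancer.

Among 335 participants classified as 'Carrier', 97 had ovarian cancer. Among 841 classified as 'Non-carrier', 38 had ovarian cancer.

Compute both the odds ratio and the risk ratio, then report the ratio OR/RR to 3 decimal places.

1.344

From the description: a = 97, b = 238, c = 38, d = 803.
OR = (97·803)/(238·38) = 77891/9044 = 8.61245
Risk in exposed = 97/335 = 0.28955; risk in unexposed = 38/841 = 0.04518; RR = 6.40825
OR/RR = 8.61245 / 6.40825 = 1.34396
The outcome is not rare, so the OR lies further from 1 than the RR.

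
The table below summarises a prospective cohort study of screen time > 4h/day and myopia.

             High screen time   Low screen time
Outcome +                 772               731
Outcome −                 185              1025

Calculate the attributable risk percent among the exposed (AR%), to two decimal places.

48.40

Reading the table with exposure as columns: a = 772 (High screen time, case), b = 185 (High screen time, non-case), c = 731 (Low screen time, case), d = 1025.
Risk in exposed = 772/957 = 0.80669; risk in unexposed = 731/1756 = 0.41629.
RR = 0.80669/0.41629 = 1.93782
AR% = (RR − 1)/RR × 100 = (1.93782 − 1)/1.93782 × 100 = 48.3955%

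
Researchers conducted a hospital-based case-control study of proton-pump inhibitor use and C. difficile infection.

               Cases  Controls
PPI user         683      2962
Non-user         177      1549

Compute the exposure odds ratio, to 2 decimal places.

2.02

Cells: a = 683, b = 2962, c = 177, d = 1549.
OR = (a·d)/(b·c) = (683 × 1549) / (2962 × 177) = 1057967 / 524274 = 2.01797
The odds of C. difficile infection are about 2.02 times as high in the ppi user group.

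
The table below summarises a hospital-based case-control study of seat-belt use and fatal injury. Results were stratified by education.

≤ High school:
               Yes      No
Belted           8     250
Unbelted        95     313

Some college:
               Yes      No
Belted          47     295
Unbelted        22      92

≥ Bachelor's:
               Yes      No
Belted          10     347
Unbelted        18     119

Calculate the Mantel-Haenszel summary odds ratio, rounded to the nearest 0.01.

0.25

OR_MH = Σ(aᵢdᵢ/nᵢ) / Σ(bᵢcᵢ/nᵢ), where nᵢ is the stratum total.
Stratum 1 (≤ High school): n = 666; a·d/n = 8·313/666 = 3.7598; b·c/n = 250·95/666 = 35.6607
Stratum 2 (Some college): n = 456; a·d/n = 47·92/456 = 9.4825; b·c/n = 295·22/456 = 14.2325
Stratum 3 (≥ Bachelor's): n = 494; a·d/n = 10·119/494 = 2.4089; b·c/n = 347·18/494 = 12.6437
OR_MH = (3.7598 + 9.4825 + 2.4089) / (35.6607 + 14.2325 + 12.6437) = 15.6511 / 62.5368 = 0.25027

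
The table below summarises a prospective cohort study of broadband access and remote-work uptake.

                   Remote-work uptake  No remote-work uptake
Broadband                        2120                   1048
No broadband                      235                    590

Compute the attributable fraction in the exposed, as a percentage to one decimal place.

57.4

Cells: a = 2120, b = 1048, c = 235, d = 590.
Risk in exposed = 2120/3168 = 0.66919; risk in unexposed = 235/825 = 0.28485.
RR = 0.66919/0.28485 = 2.34929
AR% = (RR − 1)/RR × 100 = (2.34929 − 1)/2.34929 × 100 = 57.4340%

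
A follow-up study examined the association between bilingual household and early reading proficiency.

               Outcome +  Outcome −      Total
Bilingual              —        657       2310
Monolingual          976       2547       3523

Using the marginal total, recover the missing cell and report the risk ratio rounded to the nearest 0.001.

2.583

The missing cell is in the exposed row: 2310 − 657 = 1653.
So a = 1653, b = 657, c = 976, d = 2547.
RR = [a/(a+b)] / [c/(c+d)] = (1653/2310) / (976/3523) = 0.71558/0.27704 = 2.58300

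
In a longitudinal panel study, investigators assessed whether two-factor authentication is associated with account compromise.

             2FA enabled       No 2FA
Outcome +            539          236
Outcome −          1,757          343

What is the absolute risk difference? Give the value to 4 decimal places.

Reading the table with exposure as columns: a = 539 (2FA enabled, case), b = 1757 (2FA enabled, non-case), c = 236 (No 2FA, case), d = 343.
Risk in exposed = 539/2296 = 0.234756; risk in unexposed = 236/579 = 0.407599.
Risk difference = 0.234756 − 0.407599 = -0.172843

-0.1728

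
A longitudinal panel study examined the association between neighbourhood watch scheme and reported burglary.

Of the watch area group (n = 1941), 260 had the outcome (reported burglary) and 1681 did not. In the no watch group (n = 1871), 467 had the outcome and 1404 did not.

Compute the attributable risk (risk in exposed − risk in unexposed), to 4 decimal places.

-0.1156

From the description: a = 260, b = 1681, c = 467, d = 1404.
Risk in exposed = 260/1941 = 0.133952; risk in unexposed = 467/1871 = 0.249599.
Risk difference = 0.133952 − 0.249599 = -0.115648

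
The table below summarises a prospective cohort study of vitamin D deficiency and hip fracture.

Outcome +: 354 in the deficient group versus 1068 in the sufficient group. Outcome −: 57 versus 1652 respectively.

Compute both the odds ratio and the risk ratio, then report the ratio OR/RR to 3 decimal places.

From the description: a = 354, b = 57, c = 1068, d = 1652.
OR = (354·1652)/(57·1068) = 584808/60876 = 9.60654
Risk in exposed = 354/411 = 0.86131; risk in unexposed = 1068/2720 = 0.39265; RR = 2.19361
OR/RR = 9.60654 / 2.19361 = 4.37933
The outcome is not rare, so the OR lies further from 1 than the RR.

4.379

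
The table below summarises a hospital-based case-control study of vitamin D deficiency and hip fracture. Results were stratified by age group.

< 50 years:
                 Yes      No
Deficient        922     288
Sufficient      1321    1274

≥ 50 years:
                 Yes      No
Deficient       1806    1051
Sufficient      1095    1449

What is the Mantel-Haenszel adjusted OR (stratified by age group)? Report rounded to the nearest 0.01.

OR_MH = Σ(aᵢdᵢ/nᵢ) / Σ(bᵢcᵢ/nᵢ), where nᵢ is the stratum total.
Stratum 1 (< 50 years): n = 3805; a·d/n = 922·1274/3805 = 308.7064; b·c/n = 288·1321/3805 = 99.9863
Stratum 2 (≥ 50 years): n = 5401; a·d/n = 1806·1449/5401 = 484.5203; b·c/n = 1051·1095/5401 = 213.0800
OR_MH = (308.7064 + 484.5203) / (99.9863 + 213.0800) = 793.2267 / 313.0663 = 2.53373

2.53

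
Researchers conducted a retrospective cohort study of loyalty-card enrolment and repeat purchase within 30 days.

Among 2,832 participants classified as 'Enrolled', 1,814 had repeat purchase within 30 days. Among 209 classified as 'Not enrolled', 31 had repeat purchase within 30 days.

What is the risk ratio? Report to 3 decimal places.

From the description: a = 1814, b = 1018, c = 31, d = 178.
Risk in exposed = 1814/2832 = 0.64054; risk in unexposed = 31/209 = 0.14833.
RR = 0.64054 / 0.14833 = 4.31846
The risk among the exposed is 4.32 times that among the unexposed.

4.318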